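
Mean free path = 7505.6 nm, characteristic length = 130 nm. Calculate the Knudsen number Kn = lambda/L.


Knudsen number Kn = lambda / L
Kn = 7505.6 / 130
Kn = 57.7354

57.7354


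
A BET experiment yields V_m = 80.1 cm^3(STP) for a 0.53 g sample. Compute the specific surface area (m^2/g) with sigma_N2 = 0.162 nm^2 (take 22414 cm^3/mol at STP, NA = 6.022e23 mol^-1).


Number of moles in monolayer = V_m / 22414 = 80.1 / 22414 = 0.00357366
Number of molecules = moles * NA = 0.00357366 * 6.022e23
SA = molecules * sigma / mass
SA = (80.1 / 22414) * 6.022e23 * 0.162e-18 / 0.53
SA = 657.8 m^2/g

657.8


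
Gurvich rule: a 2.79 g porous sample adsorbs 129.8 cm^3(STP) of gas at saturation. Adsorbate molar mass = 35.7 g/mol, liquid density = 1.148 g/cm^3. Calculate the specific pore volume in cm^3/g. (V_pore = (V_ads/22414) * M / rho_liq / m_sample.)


Moles adsorbed n = V_ads / 22414 = 129.8 / 22414 = 5.791023e-03 mol
Liquid volume V_liq = n * M / rho_liq = 5.791023e-03 * 35.7 / 1.148 = 0.18009 cm^3
Specific pore volume V_pore = V_liq / m_sample = 0.18009 / 2.79
V_pore = 0.0645 cm^3/g

0.0645


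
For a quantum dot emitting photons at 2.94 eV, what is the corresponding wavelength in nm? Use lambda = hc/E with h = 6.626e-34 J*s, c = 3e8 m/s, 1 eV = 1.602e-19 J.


Convert energy: E = 2.94 eV = 2.94 * 1.602e-19 = 4.70988e-19 J
lambda = h*c / E = 6.626e-34 * 3e8 / 4.70988e-19
lambda = 4.22049e-07 m = 422.0 nm

422.0


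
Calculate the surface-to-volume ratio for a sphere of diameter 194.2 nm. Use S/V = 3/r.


Radius r = 194.2/2 = 97.1 nm
S/V = 3 / r = 3 / 97.1
S/V = 0.0309 nm^-1

0.0309


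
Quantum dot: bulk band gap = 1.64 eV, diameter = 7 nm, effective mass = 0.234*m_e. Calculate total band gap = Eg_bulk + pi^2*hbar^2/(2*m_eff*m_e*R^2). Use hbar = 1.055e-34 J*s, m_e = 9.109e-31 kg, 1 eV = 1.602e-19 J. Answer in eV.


Radius R = 7/2 nm = 3.5e-09 m
Confinement energy dE = pi^2 * hbar^2 / (2 * m_eff * m_e * R^2)
dE = pi^2 * (1.055e-34)^2 / (2 * 0.234 * 9.109e-31 * (3.5e-09)^2) J, divided by 1.602e-19 J/eV
dE = 0.1313 eV
Total band gap = E_g(bulk) + dE = 1.64 + 0.1313 = 1.7713 eV

1.7713


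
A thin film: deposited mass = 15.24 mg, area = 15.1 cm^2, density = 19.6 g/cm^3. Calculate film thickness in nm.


Convert: m = 15.24 mg = 1.5240e-05 kg, A = 15.1 cm^2 = 1.5100e-03 m^2, rho = 19.6 g/cm^3 = 19600 kg/m^3
t = m / (A * rho)
t = 1.5240e-05 / (1.5100e-03 * 19600)
t = 5.1493e-07 m = 514.9 nm

514.9


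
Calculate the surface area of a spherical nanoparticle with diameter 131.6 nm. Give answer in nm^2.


Radius r = 131.6/2 = 65.8 nm
Surface area SA = 4 * pi * r^2
SA = 4 * pi * (65.8)^2
SA = 54407.86 nm^2

54407.86


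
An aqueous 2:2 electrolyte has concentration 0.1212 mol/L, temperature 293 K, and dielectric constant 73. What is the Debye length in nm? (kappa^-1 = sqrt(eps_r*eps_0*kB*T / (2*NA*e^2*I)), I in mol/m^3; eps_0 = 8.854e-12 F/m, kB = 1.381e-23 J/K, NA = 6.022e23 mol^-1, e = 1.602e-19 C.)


Ionic strength I = 0.1212 * 2^2 * 1000 = 484.8 mol/m^3
kappa^-1 = sqrt(73 * 8.854e-12 * 1.381e-23 * 293 / (2 * 6.022e23 * (1.602e-19)^2 * 484.8))
kappa^-1 = 0.418 nm

0.418


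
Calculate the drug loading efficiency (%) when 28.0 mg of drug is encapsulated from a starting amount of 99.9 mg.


Drug loading efficiency = (drug loaded / drug initial) * 100
DLE = 28.0 / 99.9 * 100
DLE = 0.2803 * 100
DLE = 28.03%

28.03


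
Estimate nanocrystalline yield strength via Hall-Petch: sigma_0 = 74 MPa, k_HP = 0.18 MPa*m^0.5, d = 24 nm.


d = 24 nm = 2.4e-08 m
sqrt(d) = 0.0001549193
Hall-Petch contribution = k / sqrt(d) = 0.18 / 0.0001549193 = 1161.9 MPa
sigma = sigma_0 + k/sqrt(d) = 74 + 1161.9 = 1235.9 MPa

1235.9


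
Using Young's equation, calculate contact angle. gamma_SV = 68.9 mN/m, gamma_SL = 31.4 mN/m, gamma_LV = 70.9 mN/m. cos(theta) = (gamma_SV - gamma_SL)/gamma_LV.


cos(theta) = (gamma_SV - gamma_SL) / gamma_LV
cos(theta) = (68.9 - 31.4) / 70.9
cos(theta) = 0.528914
theta = arccos(0.528914) = 58.07 degrees

58.07


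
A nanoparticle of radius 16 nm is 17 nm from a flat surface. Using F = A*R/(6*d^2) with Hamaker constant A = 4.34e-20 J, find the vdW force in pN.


Convert to SI: R = 16 nm = 1.6e-08 m, d = 17 nm = 1.7e-08 m
F = A * R / (6 * d^2)
F = 4.34e-20 * 1.6e-08 / (6 * (1.7e-08)^2)
F = 4.00461e-13 N = 0.4 pN

0.4


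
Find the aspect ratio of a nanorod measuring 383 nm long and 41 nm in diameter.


Aspect ratio AR = length / diameter
AR = 383 / 41
AR = 9.34

9.34


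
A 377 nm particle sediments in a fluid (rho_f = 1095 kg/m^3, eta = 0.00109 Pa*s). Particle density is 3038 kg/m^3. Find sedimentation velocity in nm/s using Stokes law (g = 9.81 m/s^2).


Radius R = 377/2 nm = 1.885e-07 m
Density difference = 3038 - 1095 = 1943 kg/m^3
v = 2 * R^2 * (rho_p - rho_f) * g / (9 * eta)
v = 2 * (1.885e-07)^2 * 1943 * 9.81 / (9 * 0.00109)
v = 1.38078e-07 m/s = 138.0783 nm/s

138.0783


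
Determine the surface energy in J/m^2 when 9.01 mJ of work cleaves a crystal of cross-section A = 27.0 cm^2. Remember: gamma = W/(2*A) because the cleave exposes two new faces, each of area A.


Convert: A = 27.0 cm^2 = 0.0027 m^2, W = 9.01 mJ = 0.00901 J
Cleaving exposes two faces of area A, so total new surface = 2*A and gamma = W / (2*A)
gamma = 0.00901 / (2 * 0.0027)
gamma = 1.669 J/m^2

1.669


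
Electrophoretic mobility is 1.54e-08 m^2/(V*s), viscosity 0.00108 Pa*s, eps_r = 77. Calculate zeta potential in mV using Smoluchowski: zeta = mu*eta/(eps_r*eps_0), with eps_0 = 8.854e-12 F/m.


Smoluchowski equation: zeta = mu * eta / (eps_r * eps_0)
zeta = 1.54e-08 * 0.00108 / (77 * 8.854e-12)
zeta = 0.024396 V = 24.4 mV

24.4


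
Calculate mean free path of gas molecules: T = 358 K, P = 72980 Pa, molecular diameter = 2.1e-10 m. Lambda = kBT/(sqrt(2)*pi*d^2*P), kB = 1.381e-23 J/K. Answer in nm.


Mean free path: lambda = kB*T / (sqrt(2) * pi * d^2 * P)
lambda = 1.381e-23 * 358 / (sqrt(2) * pi * (2.1e-10)^2 * 72980)
lambda = 3.45756e-07 m
lambda = 345.76 nm

345.76


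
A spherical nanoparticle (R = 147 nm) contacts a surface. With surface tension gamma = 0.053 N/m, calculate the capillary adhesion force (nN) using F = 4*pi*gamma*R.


Convert radius: R = 147 nm = 1.47e-07 m
F = 4 * pi * gamma * R
F = 4 * pi * 0.053 * 1.47e-07
F = 9.79046e-08 N = 97.9046 nN

97.9046


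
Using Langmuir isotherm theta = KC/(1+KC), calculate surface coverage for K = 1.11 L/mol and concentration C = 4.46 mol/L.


Langmuir isotherm: theta = K*C / (1 + K*C)
K*C = 1.11 * 4.46 = 4.9506
theta = 4.9506 / (1 + 4.9506) = 4.9506 / 5.9506
theta = 0.8319

0.8319


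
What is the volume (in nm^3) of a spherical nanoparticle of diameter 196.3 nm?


Radius r = 196.3/2 = 98.15 nm
Volume V = (4/3) * pi * r^3
V = (4/3) * pi * (98.15)^3
V = 3960586.67 nm^3

3960586.67


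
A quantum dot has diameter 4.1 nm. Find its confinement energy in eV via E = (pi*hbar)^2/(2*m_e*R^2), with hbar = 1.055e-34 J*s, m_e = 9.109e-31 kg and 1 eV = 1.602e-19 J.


Radius R = 4.1/2 = 2.05 nm = 2.05e-09 m
E = (pi * 1.055e-34)^2 / (2 * 9.109e-31 * (2.05e-09)^2)
E(J) = 1.43482e-20
E = E(J) / 1.602e-19 = 0.0896 eV

0.0896


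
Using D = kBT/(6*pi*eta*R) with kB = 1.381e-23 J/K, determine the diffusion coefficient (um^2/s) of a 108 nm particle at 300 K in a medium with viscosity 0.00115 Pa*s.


Radius R = 108/2 = 54 nm = 5.4e-08 m
D = kB*T / (6*pi*eta*R)
D = 1.381e-23 * 300 / (6 * pi * 0.00115 * 5.4e-08)
D = 3.53934e-12 m^2/s = 3.539 um^2/s

3.539


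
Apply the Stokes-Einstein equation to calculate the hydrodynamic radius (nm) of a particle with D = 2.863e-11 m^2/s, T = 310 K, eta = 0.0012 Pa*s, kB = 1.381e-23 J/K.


Stokes-Einstein: R = kB*T / (6*pi*eta*D)
R = 1.381e-23 * 310 / (6 * pi * 0.0012 * 2.863e-11)
R = 6.61076e-09 m = 6.61 nm

6.61


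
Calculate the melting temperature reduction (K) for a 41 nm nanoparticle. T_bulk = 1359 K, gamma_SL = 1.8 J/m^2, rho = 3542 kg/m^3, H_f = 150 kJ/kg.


Radius R = 41/2 = 20.5 nm = 2.05e-08 m
Convert H_f = 150 kJ/kg = 150000 J/kg
dT = 2 * gamma_SL * T_bulk / (rho * H_f * R)
dT = 2 * 1.8 * 1359 / (3542 * 150000 * 2.05e-08)
dT = 449.2 K

449.2


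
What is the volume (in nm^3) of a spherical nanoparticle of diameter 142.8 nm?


Radius r = 142.8/2 = 71.4 nm
Volume V = (4/3) * pi * r^3
V = (4/3) * pi * (71.4)^3
V = 1524695.94 nm^3

1524695.94


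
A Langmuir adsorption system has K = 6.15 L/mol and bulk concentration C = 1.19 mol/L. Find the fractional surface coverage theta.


Langmuir isotherm: theta = K*C / (1 + K*C)
K*C = 6.15 * 1.19 = 7.3185
theta = 7.3185 / (1 + 7.3185) = 7.3185 / 8.3185
theta = 0.8798

0.8798


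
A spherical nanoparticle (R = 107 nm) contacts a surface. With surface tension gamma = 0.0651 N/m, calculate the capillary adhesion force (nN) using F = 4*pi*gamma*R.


Convert radius: R = 107 nm = 1.07e-07 m
F = 4 * pi * gamma * R
F = 4 * pi * 0.0651 * 1.07e-07
F = 8.75336e-08 N = 87.5336 nN

87.5336


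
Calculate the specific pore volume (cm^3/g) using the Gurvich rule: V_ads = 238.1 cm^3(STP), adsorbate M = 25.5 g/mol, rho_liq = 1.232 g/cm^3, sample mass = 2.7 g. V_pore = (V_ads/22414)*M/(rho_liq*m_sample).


Moles adsorbed n = V_ads / 22414 = 238.1 / 22414 = 1.062283e-02 mol
Liquid volume V_liq = n * M / rho_liq = 1.062283e-02 * 25.5 / 1.232 = 0.21987 cm^3
Specific pore volume V_pore = V_liq / m_sample = 0.21987 / 2.7
V_pore = 0.0814 cm^3/g

0.0814


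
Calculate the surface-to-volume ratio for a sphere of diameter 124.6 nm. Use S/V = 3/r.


Radius r = 124.6/2 = 62.3 nm
S/V = 3 / r = 3 / 62.3
S/V = 0.0482 nm^-1

0.0482


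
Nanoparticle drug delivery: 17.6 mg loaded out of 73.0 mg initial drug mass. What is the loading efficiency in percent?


Drug loading efficiency = (drug loaded / drug initial) * 100
DLE = 17.6 / 73.0 * 100
DLE = 0.2411 * 100
DLE = 24.11%

24.11


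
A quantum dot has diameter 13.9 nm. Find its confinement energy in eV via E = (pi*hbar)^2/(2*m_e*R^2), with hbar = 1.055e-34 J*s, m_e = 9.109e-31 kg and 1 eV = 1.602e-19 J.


Radius R = 13.9/2 = 6.95 nm = 6.95e-09 m
E = (pi * 1.055e-34)^2 / (2 * 9.109e-31 * (6.95e-09)^2)
E(J) = 1.24834e-21
E = E(J) / 1.602e-19 = 0.0078 eV

0.0078


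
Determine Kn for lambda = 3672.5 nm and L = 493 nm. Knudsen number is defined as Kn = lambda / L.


Knudsen number Kn = lambda / L
Kn = 3672.5 / 493
Kn = 7.4493

7.4493


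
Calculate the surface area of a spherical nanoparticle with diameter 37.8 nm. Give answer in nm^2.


Radius r = 37.8/2 = 18.9 nm
Surface area SA = 4 * pi * r^2
SA = 4 * pi * (18.9)^2
SA = 4488.83 nm^2

4488.83


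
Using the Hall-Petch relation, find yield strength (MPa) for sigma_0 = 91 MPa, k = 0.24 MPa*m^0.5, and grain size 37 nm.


d = 37 nm = 3.7e-08 m
sqrt(d) = 0.0001923538
Hall-Petch contribution = k / sqrt(d) = 0.24 / 0.0001923538 = 1247.7 MPa
sigma = sigma_0 + k/sqrt(d) = 91 + 1247.7 = 1338.7 MPa

1338.7


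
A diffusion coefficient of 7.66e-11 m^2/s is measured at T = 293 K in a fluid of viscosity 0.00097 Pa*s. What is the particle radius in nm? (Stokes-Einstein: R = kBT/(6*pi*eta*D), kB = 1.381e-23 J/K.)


Stokes-Einstein: R = kB*T / (6*pi*eta*D)
R = 1.381e-23 * 293 / (6 * pi * 0.00097 * 7.66e-11)
R = 2.88908e-09 m = 2.89 nm

2.89


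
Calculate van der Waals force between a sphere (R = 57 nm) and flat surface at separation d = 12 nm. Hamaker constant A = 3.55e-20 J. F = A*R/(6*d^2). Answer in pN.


Convert to SI: R = 57 nm = 5.7e-08 m, d = 12 nm = 1.2e-08 m
F = A * R / (6 * d^2)
F = 3.55e-20 * 5.7e-08 / (6 * (1.2e-08)^2)
F = 2.34201e-12 N = 2.342 pN

2.342


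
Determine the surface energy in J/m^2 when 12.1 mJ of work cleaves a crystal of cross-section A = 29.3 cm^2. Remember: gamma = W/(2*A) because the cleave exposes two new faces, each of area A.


Convert: A = 29.3 cm^2 = 0.00293 m^2, W = 12.1 mJ = 0.0121 J
Cleaving exposes two faces of area A, so total new surface = 2*A and gamma = W / (2*A)
gamma = 0.0121 / (2 * 0.00293)
gamma = 2.065 J/m^2

2.065


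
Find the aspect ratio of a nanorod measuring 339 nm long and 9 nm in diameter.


Aspect ratio AR = length / diameter
AR = 339 / 9
AR = 37.67

37.67


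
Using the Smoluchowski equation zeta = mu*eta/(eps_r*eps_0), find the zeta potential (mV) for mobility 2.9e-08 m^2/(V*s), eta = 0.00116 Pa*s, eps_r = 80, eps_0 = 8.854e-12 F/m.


Smoluchowski equation: zeta = mu * eta / (eps_r * eps_0)
zeta = 2.9e-08 * 0.00116 / (80 * 8.854e-12)
zeta = 0.047493 V = 47.49 mV

47.49


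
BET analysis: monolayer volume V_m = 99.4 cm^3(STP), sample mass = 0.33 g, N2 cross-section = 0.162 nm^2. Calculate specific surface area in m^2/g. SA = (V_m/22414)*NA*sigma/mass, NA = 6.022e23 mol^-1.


Number of moles in monolayer = V_m / 22414 = 99.4 / 22414 = 0.00443473
Number of molecules = moles * NA = 0.00443473 * 6.022e23
SA = molecules * sigma / mass
SA = (99.4 / 22414) * 6.022e23 * 0.162e-18 / 0.33
SA = 1311.0 m^2/g

1311.0


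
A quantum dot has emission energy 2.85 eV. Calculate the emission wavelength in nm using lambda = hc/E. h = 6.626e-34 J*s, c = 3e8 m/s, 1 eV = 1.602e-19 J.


Convert energy: E = 2.85 eV = 2.85 * 1.602e-19 = 4.5657e-19 J
lambda = h*c / E = 6.626e-34 * 3e8 / 4.5657e-19
lambda = 4.35377e-07 m = 435.4 nm

435.4


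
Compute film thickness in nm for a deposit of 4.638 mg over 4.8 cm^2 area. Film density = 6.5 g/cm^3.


Convert: m = 4.638 mg = 4.6380e-06 kg, A = 4.8 cm^2 = 4.8000e-04 m^2, rho = 6.5 g/cm^3 = 6500 kg/m^3
t = m / (A * rho)
t = 4.6380e-06 / (4.8000e-04 * 6500)
t = 1.4865e-06 m = 1486.5 nm

1486.5


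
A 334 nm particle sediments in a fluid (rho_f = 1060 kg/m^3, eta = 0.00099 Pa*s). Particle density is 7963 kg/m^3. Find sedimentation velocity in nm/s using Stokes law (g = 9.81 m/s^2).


Radius R = 334/2 nm = 1.67e-07 m
Density difference = 7963 - 1060 = 6903 kg/m^3
v = 2 * R^2 * (rho_p - rho_f) * g / (9 * eta)
v = 2 * (1.67e-07)^2 * 6903 * 9.81 / (9 * 0.00099)
v = 4.23928e-07 m/s = 423.928 nm/s

423.928


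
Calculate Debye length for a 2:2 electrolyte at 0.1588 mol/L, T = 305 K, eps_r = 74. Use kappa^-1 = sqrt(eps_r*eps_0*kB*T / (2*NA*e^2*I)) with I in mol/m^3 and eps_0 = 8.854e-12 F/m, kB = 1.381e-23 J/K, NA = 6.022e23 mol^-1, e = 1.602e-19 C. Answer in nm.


Ionic strength I = 0.1588 * 2^2 * 1000 = 635.2 mol/m^3
kappa^-1 = sqrt(74 * 8.854e-12 * 1.381e-23 * 305 / (2 * 6.022e23 * (1.602e-19)^2 * 635.2))
kappa^-1 = 0.375 nm

0.375


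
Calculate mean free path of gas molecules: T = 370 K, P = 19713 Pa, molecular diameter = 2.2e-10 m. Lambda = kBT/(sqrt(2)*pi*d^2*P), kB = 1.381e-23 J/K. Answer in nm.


Mean free path: lambda = kB*T / (sqrt(2) * pi * d^2 * P)
lambda = 1.381e-23 * 370 / (sqrt(2) * pi * (2.2e-10)^2 * 19713)
lambda = 1.2054e-06 m
lambda = 1205.4 nm

1205.4


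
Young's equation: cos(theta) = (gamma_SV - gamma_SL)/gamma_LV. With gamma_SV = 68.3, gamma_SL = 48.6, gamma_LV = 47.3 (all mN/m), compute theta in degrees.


cos(theta) = (gamma_SV - gamma_SL) / gamma_LV
cos(theta) = (68.3 - 48.6) / 47.3
cos(theta) = 0.41649
theta = arccos(0.41649) = 65.39 degrees

65.39


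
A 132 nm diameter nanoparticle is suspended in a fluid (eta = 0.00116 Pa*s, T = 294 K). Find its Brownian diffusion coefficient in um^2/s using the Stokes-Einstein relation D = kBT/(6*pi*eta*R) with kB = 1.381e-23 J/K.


Radius R = 132/2 = 66 nm = 6.6e-08 m
D = kB*T / (6*pi*eta*R)
D = 1.381e-23 * 294 / (6 * pi * 0.00116 * 6.6e-08)
D = 2.81344e-12 m^2/s = 2.813 um^2/s

2.813


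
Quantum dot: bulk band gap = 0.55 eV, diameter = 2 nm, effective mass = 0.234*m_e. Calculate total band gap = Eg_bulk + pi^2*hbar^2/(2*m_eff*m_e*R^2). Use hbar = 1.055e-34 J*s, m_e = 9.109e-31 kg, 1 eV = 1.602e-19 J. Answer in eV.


Radius R = 2/2 nm = 1e-09 m
Confinement energy dE = pi^2 * hbar^2 / (2 * m_eff * m_e * R^2)
dE = pi^2 * (1.055e-34)^2 / (2 * 0.234 * 9.109e-31 * (1e-09)^2) J, divided by 1.602e-19 J/eV
dE = 1.6085 eV
Total band gap = E_g(bulk) + dE = 0.55 + 1.6085 = 2.1585 eV

2.1585


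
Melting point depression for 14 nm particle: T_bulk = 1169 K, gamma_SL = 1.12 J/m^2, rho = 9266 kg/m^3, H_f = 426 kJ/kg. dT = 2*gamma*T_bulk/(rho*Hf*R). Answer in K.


Radius R = 14/2 = 7 nm = 7e-09 m
Convert H_f = 426 kJ/kg = 426000 J/kg
dT = 2 * gamma_SL * T_bulk / (rho * H_f * R)
dT = 2 * 1.12 * 1169 / (9266 * 426000 * 7e-09)
dT = 94.8 K

94.8


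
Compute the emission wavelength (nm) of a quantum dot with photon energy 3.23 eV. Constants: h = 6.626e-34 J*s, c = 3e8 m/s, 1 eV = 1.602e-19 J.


Convert energy: E = 3.23 eV = 3.23 * 1.602e-19 = 5.17446e-19 J
lambda = h*c / E = 6.626e-34 * 3e8 / 5.17446e-19
lambda = 3.84156e-07 m = 384.2 nm

384.2


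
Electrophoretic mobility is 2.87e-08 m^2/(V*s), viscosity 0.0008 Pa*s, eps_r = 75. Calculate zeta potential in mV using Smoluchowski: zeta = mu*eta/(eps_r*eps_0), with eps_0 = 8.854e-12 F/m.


Smoluchowski equation: zeta = mu * eta / (eps_r * eps_0)
zeta = 2.87e-08 * 0.0008 / (75 * 8.854e-12)
zeta = 0.034576 V = 34.58 mV

34.58


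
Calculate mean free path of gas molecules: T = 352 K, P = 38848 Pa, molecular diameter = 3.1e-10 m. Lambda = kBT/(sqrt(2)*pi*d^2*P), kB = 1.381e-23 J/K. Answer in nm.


Mean free path: lambda = kB*T / (sqrt(2) * pi * d^2 * P)
lambda = 1.381e-23 * 352 / (sqrt(2) * pi * (3.1e-10)^2 * 38848)
lambda = 2.93075e-07 m
lambda = 293.08 nm

293.08


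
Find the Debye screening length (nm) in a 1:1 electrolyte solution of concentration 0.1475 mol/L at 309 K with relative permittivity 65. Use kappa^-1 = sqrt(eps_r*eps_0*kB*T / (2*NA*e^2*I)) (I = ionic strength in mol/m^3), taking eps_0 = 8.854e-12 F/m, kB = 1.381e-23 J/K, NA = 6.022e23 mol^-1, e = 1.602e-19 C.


Ionic strength I = 0.1475 * 1^2 * 1000 = 147.5 mol/m^3
kappa^-1 = sqrt(65 * 8.854e-12 * 1.381e-23 * 309 / (2 * 6.022e23 * (1.602e-19)^2 * 147.5))
kappa^-1 = 0.734 nm

0.734


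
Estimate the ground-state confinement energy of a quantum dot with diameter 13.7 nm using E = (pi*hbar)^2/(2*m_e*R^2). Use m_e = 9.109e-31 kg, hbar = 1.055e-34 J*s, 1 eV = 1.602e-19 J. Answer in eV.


Radius R = 13.7/2 = 6.85 nm = 6.85e-09 m
E = (pi * 1.055e-34)^2 / (2 * 9.109e-31 * (6.85e-09)^2)
E(J) = 1.28506e-21
E = E(J) / 1.602e-19 = 0.008 eV

0.008


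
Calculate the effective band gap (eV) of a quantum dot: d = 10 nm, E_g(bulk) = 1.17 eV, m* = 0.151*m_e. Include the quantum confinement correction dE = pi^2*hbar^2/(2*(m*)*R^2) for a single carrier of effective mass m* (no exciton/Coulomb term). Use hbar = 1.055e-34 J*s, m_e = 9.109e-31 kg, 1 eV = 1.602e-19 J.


Radius R = 10/2 nm = 5e-09 m
Confinement energy dE = pi^2 * hbar^2 / (2 * m_eff * m_e * R^2)
dE = pi^2 * (1.055e-34)^2 / (2 * 0.151 * 9.109e-31 * (5e-09)^2) J, divided by 1.602e-19 J/eV
dE = 0.0997 eV
Total band gap = E_g(bulk) + dE = 1.17 + 0.0997 = 1.2697 eV

1.2697


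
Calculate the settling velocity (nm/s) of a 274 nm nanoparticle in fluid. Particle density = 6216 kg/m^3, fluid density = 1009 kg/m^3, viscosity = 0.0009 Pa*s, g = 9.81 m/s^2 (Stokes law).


Radius R = 274/2 nm = 1.37e-07 m
Density difference = 6216 - 1009 = 5207 kg/m^3
v = 2 * R^2 * (rho_p - rho_f) * g / (9 * eta)
v = 2 * (1.37e-07)^2 * 5207 * 9.81 / (9 * 0.0009)
v = 2.36724e-07 m/s = 236.7242 nm/s

236.7242


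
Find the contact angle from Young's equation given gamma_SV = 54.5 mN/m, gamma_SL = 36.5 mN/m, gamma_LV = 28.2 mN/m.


cos(theta) = (gamma_SV - gamma_SL) / gamma_LV
cos(theta) = (54.5 - 36.5) / 28.2
cos(theta) = 0.638298
theta = arccos(0.638298) = 50.33 degrees

50.33


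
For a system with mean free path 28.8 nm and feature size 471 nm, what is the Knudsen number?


Knudsen number Kn = lambda / L
Kn = 28.8 / 471
Kn = 0.0611

0.0611


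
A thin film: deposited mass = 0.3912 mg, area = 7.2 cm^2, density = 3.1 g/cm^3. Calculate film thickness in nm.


Convert: m = 0.3912 mg = 3.9120e-07 kg, A = 7.2 cm^2 = 7.2000e-04 m^2, rho = 3.1 g/cm^3 = 3100 kg/m^3
t = m / (A * rho)
t = 3.9120e-07 / (7.2000e-04 * 3100)
t = 1.7527e-07 m = 175.3 nm

175.3


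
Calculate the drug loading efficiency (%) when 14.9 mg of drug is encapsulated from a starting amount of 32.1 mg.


Drug loading efficiency = (drug loaded / drug initial) * 100
DLE = 14.9 / 32.1 * 100
DLE = 0.4642 * 100
DLE = 46.42%

46.42


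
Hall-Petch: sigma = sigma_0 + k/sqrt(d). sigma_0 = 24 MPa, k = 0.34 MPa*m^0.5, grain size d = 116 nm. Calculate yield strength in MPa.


d = 116 nm = 1.16e-07 m
sqrt(d) = 0.0003405877
Hall-Petch contribution = k / sqrt(d) = 0.34 / 0.0003405877 = 998.3 MPa
sigma = sigma_0 + k/sqrt(d) = 24 + 998.3 = 1022.3 MPa

1022.3


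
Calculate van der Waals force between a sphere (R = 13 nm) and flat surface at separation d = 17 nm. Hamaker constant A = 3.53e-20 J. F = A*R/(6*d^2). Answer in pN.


Convert to SI: R = 13 nm = 1.3e-08 m, d = 17 nm = 1.7e-08 m
F = A * R / (6 * d^2)
F = 3.53e-20 * 1.3e-08 / (6 * (1.7e-08)^2)
F = 2.64648e-13 N = 0.265 pN

0.265


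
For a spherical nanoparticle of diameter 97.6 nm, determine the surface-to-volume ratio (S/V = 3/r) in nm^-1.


Radius r = 97.6/2 = 48.8 nm
S/V = 3 / r = 3 / 48.8
S/V = 0.0615 nm^-1

0.0615


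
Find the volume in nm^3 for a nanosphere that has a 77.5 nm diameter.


Radius r = 77.5/2 = 38.75 nm
Volume V = (4/3) * pi * r^3
V = (4/3) * pi * (38.75)^3
V = 243727.05 nm^3

243727.05


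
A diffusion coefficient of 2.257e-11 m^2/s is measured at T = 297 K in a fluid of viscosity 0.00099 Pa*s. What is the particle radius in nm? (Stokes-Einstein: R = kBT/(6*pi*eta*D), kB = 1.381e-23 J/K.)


Stokes-Einstein: R = kB*T / (6*pi*eta*D)
R = 1.381e-23 * 297 / (6 * pi * 0.00099 * 2.257e-11)
R = 9.73828e-09 m = 9.74 nm

9.74


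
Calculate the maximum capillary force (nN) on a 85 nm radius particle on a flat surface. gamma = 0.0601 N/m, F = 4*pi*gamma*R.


Convert radius: R = 85 nm = 8.5e-08 m
F = 4 * pi * gamma * R
F = 4 * pi * 0.0601 * 8.5e-08
F = 6.41953e-08 N = 64.1953 nN

64.1953


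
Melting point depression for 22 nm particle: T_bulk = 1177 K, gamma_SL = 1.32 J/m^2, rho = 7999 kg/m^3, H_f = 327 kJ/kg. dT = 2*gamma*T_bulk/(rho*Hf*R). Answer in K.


Radius R = 22/2 = 11 nm = 1.1e-08 m
Convert H_f = 327 kJ/kg = 327000 J/kg
dT = 2 * gamma_SL * T_bulk / (rho * H_f * R)
dT = 2 * 1.32 * 1177 / (7999 * 327000 * 1.1e-08)
dT = 108.0 K

108.0


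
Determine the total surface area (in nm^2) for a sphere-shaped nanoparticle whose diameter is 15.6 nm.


Radius r = 15.6/2 = 7.8 nm
Surface area SA = 4 * pi * r^2
SA = 4 * pi * (7.8)^2
SA = 764.54 nm^2

764.54


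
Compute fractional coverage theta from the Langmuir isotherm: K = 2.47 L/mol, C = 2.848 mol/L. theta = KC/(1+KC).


Langmuir isotherm: theta = K*C / (1 + K*C)
K*C = 2.47 * 2.848 = 7.03456
theta = 7.03456 / (1 + 7.03456) = 7.03456 / 8.03456
theta = 0.8755

0.8755


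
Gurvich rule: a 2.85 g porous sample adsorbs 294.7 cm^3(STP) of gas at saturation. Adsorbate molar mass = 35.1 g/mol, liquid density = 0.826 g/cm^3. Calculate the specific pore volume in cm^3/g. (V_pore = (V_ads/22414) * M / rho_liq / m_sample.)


Moles adsorbed n = V_ads / 22414 = 294.7 / 22414 = 1.314803e-02 mol
Liquid volume V_liq = n * M / rho_liq = 1.314803e-02 * 35.1 / 0.826 = 0.55871 cm^3
Specific pore volume V_pore = V_liq / m_sample = 0.55871 / 2.85
V_pore = 0.196 cm^3/g

0.196


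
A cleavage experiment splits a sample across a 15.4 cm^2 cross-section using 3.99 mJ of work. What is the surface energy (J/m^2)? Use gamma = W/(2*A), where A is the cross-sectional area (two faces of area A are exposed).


Convert: A = 15.4 cm^2 = 0.00154 m^2, W = 3.99 mJ = 0.00399 J
Cleaving exposes two faces of area A, so total new surface = 2*A and gamma = W / (2*A)
gamma = 0.00399 / (2 * 0.00154)
gamma = 1.295 J/m^2

1.295


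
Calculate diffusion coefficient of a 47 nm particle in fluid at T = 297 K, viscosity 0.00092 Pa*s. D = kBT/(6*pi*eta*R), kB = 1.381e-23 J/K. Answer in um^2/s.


Radius R = 47/2 = 23.5 nm = 2.35e-08 m
D = kB*T / (6*pi*eta*R)
D = 1.381e-23 * 297 / (6 * pi * 0.00092 * 2.35e-08)
D = 1.00645e-11 m^2/s = 10.065 um^2/s

10.065


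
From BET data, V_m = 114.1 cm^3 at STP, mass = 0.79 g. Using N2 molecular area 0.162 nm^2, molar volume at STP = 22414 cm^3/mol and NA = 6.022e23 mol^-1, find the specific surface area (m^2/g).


Number of moles in monolayer = V_m / 22414 = 114.1 / 22414 = 0.00509057
Number of molecules = moles * NA = 0.00509057 * 6.022e23
SA = molecules * sigma / mass
SA = (114.1 / 22414) * 6.022e23 * 0.162e-18 / 0.79
SA = 628.6 m^2/g

628.6


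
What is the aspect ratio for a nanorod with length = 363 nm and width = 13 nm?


Aspect ratio AR = length / diameter
AR = 363 / 13
AR = 27.92

27.92


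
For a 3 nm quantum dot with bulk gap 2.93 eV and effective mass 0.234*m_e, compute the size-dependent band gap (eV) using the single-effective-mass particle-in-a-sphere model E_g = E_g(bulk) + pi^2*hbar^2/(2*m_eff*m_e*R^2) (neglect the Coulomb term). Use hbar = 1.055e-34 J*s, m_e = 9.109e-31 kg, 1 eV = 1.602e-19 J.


Radius R = 3/2 nm = 1.5e-09 m
Confinement energy dE = pi^2 * hbar^2 / (2 * m_eff * m_e * R^2)
dE = pi^2 * (1.055e-34)^2 / (2 * 0.234 * 9.109e-31 * (1.5e-09)^2) J, divided by 1.602e-19 J/eV
dE = 0.7149 eV
Total band gap = E_g(bulk) + dE = 2.93 + 0.7149 = 3.6449 eV

3.6449


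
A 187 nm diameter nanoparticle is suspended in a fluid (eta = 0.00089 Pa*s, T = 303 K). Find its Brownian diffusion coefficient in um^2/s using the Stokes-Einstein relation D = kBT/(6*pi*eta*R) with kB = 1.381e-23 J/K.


Radius R = 187/2 = 93.5 nm = 9.35e-08 m
D = kB*T / (6*pi*eta*R)
D = 1.381e-23 * 303 / (6 * pi * 0.00089 * 9.35e-08)
D = 2.66768e-12 m^2/s = 2.668 um^2/s

2.668


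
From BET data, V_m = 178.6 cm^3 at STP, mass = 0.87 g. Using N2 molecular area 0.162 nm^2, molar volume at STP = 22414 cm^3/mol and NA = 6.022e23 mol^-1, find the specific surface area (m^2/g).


Number of moles in monolayer = V_m / 22414 = 178.6 / 22414 = 0.00796823
Number of molecules = moles * NA = 0.00796823 * 6.022e23
SA = molecules * sigma / mass
SA = (178.6 / 22414) * 6.022e23 * 0.162e-18 / 0.87
SA = 893.5 m^2/g

893.5


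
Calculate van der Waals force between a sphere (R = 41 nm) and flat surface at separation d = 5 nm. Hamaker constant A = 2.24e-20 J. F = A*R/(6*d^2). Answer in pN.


Convert to SI: R = 41 nm = 4.1e-08 m, d = 5 nm = 5e-09 m
F = A * R / (6 * d^2)
F = 2.24e-20 * 4.1e-08 / (6 * (5e-09)^2)
F = 6.12267e-12 N = 6.123 pN

6.123


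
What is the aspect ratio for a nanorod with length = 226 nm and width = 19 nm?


Aspect ratio AR = length / diameter
AR = 226 / 19
AR = 11.89

11.89


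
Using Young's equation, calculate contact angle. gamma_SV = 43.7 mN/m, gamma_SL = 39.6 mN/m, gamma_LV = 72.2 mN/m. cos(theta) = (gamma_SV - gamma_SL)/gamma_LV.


cos(theta) = (gamma_SV - gamma_SL) / gamma_LV
cos(theta) = (43.7 - 39.6) / 72.2
cos(theta) = 0.056787
theta = arccos(0.056787) = 86.74 degrees

86.74


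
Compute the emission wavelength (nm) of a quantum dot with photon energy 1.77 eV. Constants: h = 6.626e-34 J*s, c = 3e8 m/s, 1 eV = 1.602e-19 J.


Convert energy: E = 1.77 eV = 1.77 * 1.602e-19 = 2.83554e-19 J
lambda = h*c / E = 6.626e-34 * 3e8 / 2.83554e-19
lambda = 7.0103e-07 m = 701.0 nm

701.0


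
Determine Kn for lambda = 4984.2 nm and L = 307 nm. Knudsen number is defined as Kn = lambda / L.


Knudsen number Kn = lambda / L
Kn = 4984.2 / 307
Kn = 16.2352

16.2352


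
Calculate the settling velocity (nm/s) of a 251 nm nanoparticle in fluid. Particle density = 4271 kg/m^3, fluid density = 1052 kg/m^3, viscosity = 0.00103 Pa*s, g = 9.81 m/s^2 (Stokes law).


Radius R = 251/2 nm = 1.255e-07 m
Density difference = 4271 - 1052 = 3219 kg/m^3
v = 2 * R^2 * (rho_p - rho_f) * g / (9 * eta)
v = 2 * (1.255e-07)^2 * 3219 * 9.81 / (9 * 0.00103)
v = 1.07307e-07 m/s = 107.3069 nm/s

107.3069


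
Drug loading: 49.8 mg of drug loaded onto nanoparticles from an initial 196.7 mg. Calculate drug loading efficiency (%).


Drug loading efficiency = (drug loaded / drug initial) * 100
DLE = 49.8 / 196.7 * 100
DLE = 0.2532 * 100
DLE = 25.32%

25.32


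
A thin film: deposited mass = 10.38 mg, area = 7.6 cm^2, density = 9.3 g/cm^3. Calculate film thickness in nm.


Convert: m = 10.38 mg = 1.0380e-05 kg, A = 7.6 cm^2 = 7.6000e-04 m^2, rho = 9.3 g/cm^3 = 9300 kg/m^3
t = m / (A * rho)
t = 1.0380e-05 / (7.6000e-04 * 9300)
t = 1.4686e-06 m = 1468.6 nm

1468.6


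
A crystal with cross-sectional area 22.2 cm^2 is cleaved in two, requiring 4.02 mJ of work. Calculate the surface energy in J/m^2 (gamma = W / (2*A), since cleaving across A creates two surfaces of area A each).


Convert: A = 22.2 cm^2 = 0.00222 m^2, W = 4.02 mJ = 0.00402 J
Cleaving exposes two faces of area A, so total new surface = 2*A and gamma = W / (2*A)
gamma = 0.00402 / (2 * 0.00222)
gamma = 0.905 J/m^2

0.905


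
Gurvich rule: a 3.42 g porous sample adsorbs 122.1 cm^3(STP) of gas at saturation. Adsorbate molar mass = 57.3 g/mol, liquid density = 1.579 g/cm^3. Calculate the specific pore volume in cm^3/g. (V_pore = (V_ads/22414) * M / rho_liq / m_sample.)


Moles adsorbed n = V_ads / 22414 = 122.1 / 22414 = 5.447488e-03 mol
Liquid volume V_liq = n * M / rho_liq = 5.447488e-03 * 57.3 / 1.579 = 0.19768 cm^3
Specific pore volume V_pore = V_liq / m_sample = 0.19768 / 3.42
V_pore = 0.0578 cm^3/g

0.0578


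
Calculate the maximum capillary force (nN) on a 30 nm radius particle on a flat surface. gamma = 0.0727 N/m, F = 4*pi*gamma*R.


Convert radius: R = 30 nm = 3e-08 m
F = 4 * pi * gamma * R
F = 4 * pi * 0.0727 * 3e-08
F = 2.74073e-08 N = 27.4073 nN

27.4073


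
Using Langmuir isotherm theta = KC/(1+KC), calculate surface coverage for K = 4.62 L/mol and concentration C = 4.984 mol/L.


Langmuir isotherm: theta = K*C / (1 + K*C)
K*C = 4.62 * 4.984 = 23.02608
theta = 23.02608 / (1 + 23.02608) = 23.02608 / 24.02608
theta = 0.9584

0.9584


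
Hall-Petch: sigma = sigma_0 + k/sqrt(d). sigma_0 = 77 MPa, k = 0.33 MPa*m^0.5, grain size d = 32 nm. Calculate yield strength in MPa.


d = 32 nm = 3.2e-08 m
sqrt(d) = 0.0001788854
Hall-Petch contribution = k / sqrt(d) = 0.33 / 0.0001788854 = 1844.8 MPa
sigma = sigma_0 + k/sqrt(d) = 77 + 1844.8 = 1921.8 MPa

1921.8


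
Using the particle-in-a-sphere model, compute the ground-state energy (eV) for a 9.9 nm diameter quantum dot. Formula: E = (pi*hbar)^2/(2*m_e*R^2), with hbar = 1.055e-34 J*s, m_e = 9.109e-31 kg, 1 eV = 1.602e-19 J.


Radius R = 9.9/2 = 4.95 nm = 4.95e-09 m
E = (pi * 1.055e-34)^2 / (2 * 9.109e-31 * (4.95e-09)^2)
E(J) = 2.4609e-21
E = E(J) / 1.602e-19 = 0.0154 eV

0.0154


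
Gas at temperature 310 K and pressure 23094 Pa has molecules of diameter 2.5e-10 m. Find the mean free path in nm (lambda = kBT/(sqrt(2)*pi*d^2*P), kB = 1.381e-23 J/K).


Mean free path: lambda = kB*T / (sqrt(2) * pi * d^2 * P)
lambda = 1.381e-23 * 310 / (sqrt(2) * pi * (2.5e-10)^2 * 23094)
lambda = 6.67592e-07 m
lambda = 667.59 nm

667.59


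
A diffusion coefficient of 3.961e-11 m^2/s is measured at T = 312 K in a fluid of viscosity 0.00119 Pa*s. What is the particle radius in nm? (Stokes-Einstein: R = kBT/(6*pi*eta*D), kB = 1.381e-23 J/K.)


Stokes-Einstein: R = kB*T / (6*pi*eta*D)
R = 1.381e-23 * 312 / (6 * pi * 0.00119 * 3.961e-11)
R = 4.84948e-09 m = 4.85 nm

4.85


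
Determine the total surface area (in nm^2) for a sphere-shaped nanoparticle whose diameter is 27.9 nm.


Radius r = 27.9/2 = 13.95 nm
Surface area SA = 4 * pi * r^2
SA = 4 * pi * (13.95)^2
SA = 2445.45 nm^2

2445.45


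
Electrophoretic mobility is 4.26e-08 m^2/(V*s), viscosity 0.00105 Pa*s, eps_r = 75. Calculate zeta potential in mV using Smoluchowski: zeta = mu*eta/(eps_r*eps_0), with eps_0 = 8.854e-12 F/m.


Smoluchowski equation: zeta = mu * eta / (eps_r * eps_0)
zeta = 4.26e-08 * 0.00105 / (75 * 8.854e-12)
zeta = 0.067359 V = 67.36 mV

67.36


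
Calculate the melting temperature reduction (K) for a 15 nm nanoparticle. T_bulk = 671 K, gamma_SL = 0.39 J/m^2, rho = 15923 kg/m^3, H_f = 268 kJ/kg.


Radius R = 15/2 = 7.5 nm = 7.5e-09 m
Convert H_f = 268 kJ/kg = 268000 J/kg
dT = 2 * gamma_SL * T_bulk / (rho * H_f * R)
dT = 2 * 0.39 * 671 / (15923 * 268000 * 7.5e-09)
dT = 16.4 K

16.4


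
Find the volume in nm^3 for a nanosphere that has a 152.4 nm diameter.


Radius r = 152.4/2 = 76.2 nm
Volume V = (4/3) * pi * r^3
V = (4/3) * pi * (76.2)^3
V = 1853333.28 nm^3

1853333.28


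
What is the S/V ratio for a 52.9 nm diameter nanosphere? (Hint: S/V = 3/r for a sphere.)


Radius r = 52.9/2 = 26.45 nm
S/V = 3 / r = 3 / 26.45
S/V = 0.1134 nm^-1

0.1134


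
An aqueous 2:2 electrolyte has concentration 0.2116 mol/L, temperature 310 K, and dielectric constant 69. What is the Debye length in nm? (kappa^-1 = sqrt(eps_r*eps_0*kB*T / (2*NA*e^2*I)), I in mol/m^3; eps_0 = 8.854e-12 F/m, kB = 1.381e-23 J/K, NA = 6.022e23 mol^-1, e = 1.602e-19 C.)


Ionic strength I = 0.2116 * 2^2 * 1000 = 846.4 mol/m^3
kappa^-1 = sqrt(69 * 8.854e-12 * 1.381e-23 * 310 / (2 * 6.022e23 * (1.602e-19)^2 * 846.4))
kappa^-1 = 0.316 nm

0.316


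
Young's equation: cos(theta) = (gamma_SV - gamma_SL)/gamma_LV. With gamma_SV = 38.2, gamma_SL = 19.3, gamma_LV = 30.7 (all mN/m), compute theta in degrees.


cos(theta) = (gamma_SV - gamma_SL) / gamma_LV
cos(theta) = (38.2 - 19.3) / 30.7
cos(theta) = 0.615635
theta = arccos(0.615635) = 52.0 degrees

52.0


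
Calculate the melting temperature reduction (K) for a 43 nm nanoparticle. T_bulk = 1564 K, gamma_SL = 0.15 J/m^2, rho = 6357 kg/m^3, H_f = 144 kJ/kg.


Radius R = 43/2 = 21.5 nm = 2.15e-08 m
Convert H_f = 144 kJ/kg = 144000 J/kg
dT = 2 * gamma_SL * T_bulk / (rho * H_f * R)
dT = 2 * 0.15 * 1564 / (6357 * 144000 * 2.15e-08)
dT = 23.8 K

23.8


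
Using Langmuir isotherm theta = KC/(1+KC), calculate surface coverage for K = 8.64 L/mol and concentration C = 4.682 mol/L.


Langmuir isotherm: theta = K*C / (1 + K*C)
K*C = 8.64 * 4.682 = 40.45248
theta = 40.45248 / (1 + 40.45248) = 40.45248 / 41.45248
theta = 0.9759

0.9759


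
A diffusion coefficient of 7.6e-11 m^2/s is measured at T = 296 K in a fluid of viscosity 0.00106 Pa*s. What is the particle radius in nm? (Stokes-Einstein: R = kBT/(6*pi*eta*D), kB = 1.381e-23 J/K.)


Stokes-Einstein: R = kB*T / (6*pi*eta*D)
R = 1.381e-23 * 296 / (6 * pi * 0.00106 * 7.6e-11)
R = 2.69194e-09 m = 2.69 nm

2.69


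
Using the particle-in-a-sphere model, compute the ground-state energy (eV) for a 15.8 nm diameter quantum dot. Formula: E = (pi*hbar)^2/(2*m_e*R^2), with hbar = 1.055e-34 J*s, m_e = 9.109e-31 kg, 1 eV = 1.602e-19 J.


Radius R = 15.8/2 = 7.9 nm = 7.9e-09 m
E = (pi * 1.055e-34)^2 / (2 * 9.109e-31 * (7.9e-09)^2)
E(J) = 9.66162e-22
E = E(J) / 1.602e-19 = 0.006 eV

0.006


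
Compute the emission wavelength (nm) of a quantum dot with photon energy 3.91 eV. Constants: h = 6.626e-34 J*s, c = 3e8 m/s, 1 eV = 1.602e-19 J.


Convert energy: E = 3.91 eV = 3.91 * 1.602e-19 = 6.26382e-19 J
lambda = h*c / E = 6.626e-34 * 3e8 / 6.26382e-19
lambda = 3.17346e-07 m = 317.3 nm

317.3


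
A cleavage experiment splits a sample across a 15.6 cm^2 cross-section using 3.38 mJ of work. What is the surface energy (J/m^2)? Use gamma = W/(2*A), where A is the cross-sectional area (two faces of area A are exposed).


Convert: A = 15.6 cm^2 = 0.00156 m^2, W = 3.38 mJ = 0.00338 J
Cleaving exposes two faces of area A, so total new surface = 2*A and gamma = W / (2*A)
gamma = 0.00338 / (2 * 0.00156)
gamma = 1.083 J/m^2

1.083


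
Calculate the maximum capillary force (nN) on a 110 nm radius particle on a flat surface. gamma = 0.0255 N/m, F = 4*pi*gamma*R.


Convert radius: R = 110 nm = 1.1e-07 m
F = 4 * pi * gamma * R
F = 4 * pi * 0.0255 * 1.1e-07
F = 3.52487e-08 N = 35.2487 nN

35.2487


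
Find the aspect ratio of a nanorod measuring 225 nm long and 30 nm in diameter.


Aspect ratio AR = length / diameter
AR = 225 / 30
AR = 7.5

7.5


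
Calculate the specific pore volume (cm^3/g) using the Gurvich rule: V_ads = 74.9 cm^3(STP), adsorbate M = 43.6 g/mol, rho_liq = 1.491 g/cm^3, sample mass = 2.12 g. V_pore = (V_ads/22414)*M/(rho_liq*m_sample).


Moles adsorbed n = V_ads / 22414 = 74.9 / 22414 = 3.341661e-03 mol
Liquid volume V_liq = n * M / rho_liq = 3.341661e-03 * 43.6 / 1.491 = 0.09772 cm^3
Specific pore volume V_pore = V_liq / m_sample = 0.09772 / 2.12
V_pore = 0.0461 cm^3/g

0.0461


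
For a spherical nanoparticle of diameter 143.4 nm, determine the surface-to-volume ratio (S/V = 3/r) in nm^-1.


Radius r = 143.4/2 = 71.7 nm
S/V = 3 / r = 3 / 71.7
S/V = 0.0418 nm^-1

0.0418


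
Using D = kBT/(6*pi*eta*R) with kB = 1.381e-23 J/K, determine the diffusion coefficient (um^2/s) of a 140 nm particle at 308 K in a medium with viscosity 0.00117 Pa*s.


Radius R = 140/2 = 70 nm = 7e-08 m
D = kB*T / (6*pi*eta*R)
D = 1.381e-23 * 308 / (6 * pi * 0.00117 * 7e-08)
D = 2.75524e-12 m^2/s = 2.755 um^2/s

2.755


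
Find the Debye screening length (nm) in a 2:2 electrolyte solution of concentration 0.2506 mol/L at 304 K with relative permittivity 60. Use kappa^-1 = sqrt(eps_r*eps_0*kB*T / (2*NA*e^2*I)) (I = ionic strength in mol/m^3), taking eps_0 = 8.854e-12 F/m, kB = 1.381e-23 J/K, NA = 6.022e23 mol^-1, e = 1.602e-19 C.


Ionic strength I = 0.2506 * 2^2 * 1000 = 1002.4 mol/m^3
kappa^-1 = sqrt(60 * 8.854e-12 * 1.381e-23 * 304 / (2 * 6.022e23 * (1.602e-19)^2 * 1002.4))
kappa^-1 = 0.268 nm

0.268


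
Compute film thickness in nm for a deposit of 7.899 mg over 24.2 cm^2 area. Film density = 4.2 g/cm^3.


Convert: m = 7.899 mg = 7.8990e-06 kg, A = 24.2 cm^2 = 2.4200e-03 m^2, rho = 4.2 g/cm^3 = 4200 kg/m^3
t = m / (A * rho)
t = 7.8990e-06 / (2.4200e-03 * 4200)
t = 7.7715e-07 m = 777.2 nm

777.2


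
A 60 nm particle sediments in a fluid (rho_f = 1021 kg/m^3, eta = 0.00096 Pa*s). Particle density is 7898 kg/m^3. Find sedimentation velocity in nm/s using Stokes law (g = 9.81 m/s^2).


Radius R = 60/2 nm = 3e-08 m
Density difference = 7898 - 1021 = 6877 kg/m^3
v = 2 * R^2 * (rho_p - rho_f) * g / (9 * eta)
v = 2 * (3e-08)^2 * 6877 * 9.81 / (9 * 0.00096)
v = 1.40549e-08 m/s = 14.0549 nm/s

14.0549


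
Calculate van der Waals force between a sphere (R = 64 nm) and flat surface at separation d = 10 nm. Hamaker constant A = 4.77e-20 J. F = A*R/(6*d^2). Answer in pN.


Convert to SI: R = 64 nm = 6.4e-08 m, d = 10 nm = 1e-08 m
F = A * R / (6 * d^2)
F = 4.77e-20 * 6.4e-08 / (6 * (1e-08)^2)
F = 5.088e-12 N = 5.088 pN

5.088


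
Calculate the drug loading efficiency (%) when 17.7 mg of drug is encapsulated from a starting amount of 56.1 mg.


Drug loading efficiency = (drug loaded / drug initial) * 100
DLE = 17.7 / 56.1 * 100
DLE = 0.3155 * 100
DLE = 31.55%

31.55


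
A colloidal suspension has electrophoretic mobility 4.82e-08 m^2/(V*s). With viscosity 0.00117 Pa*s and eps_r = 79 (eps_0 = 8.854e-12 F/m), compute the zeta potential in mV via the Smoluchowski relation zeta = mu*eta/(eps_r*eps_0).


Smoluchowski equation: zeta = mu * eta / (eps_r * eps_0)
zeta = 4.82e-08 * 0.00117 / (79 * 8.854e-12)
zeta = 0.080624 V = 80.62 mV

80.62


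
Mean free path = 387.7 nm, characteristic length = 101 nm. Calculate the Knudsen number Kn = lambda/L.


Knudsen number Kn = lambda / L
Kn = 387.7 / 101
Kn = 3.8386

3.8386


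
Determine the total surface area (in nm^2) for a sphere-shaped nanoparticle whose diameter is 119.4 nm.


Radius r = 119.4/2 = 59.7 nm
Surface area SA = 4 * pi * r^2
SA = 4 * pi * (59.7)^2
SA = 44787.68 nm^2

44787.68


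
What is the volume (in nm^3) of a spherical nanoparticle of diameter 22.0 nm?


Radius r = 22.0/2 = 11 nm
Volume V = (4/3) * pi * r^3
V = (4/3) * pi * (11)^3
V = 5575.28 nm^3

5575.28


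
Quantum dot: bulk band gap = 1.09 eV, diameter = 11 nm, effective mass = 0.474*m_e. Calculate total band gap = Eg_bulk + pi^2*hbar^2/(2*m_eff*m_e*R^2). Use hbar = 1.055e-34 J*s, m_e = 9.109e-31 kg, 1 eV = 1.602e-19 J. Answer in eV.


Radius R = 11/2 nm = 5.5e-09 m
Confinement energy dE = pi^2 * hbar^2 / (2 * m_eff * m_e * R^2)
dE = pi^2 * (1.055e-34)^2 / (2 * 0.474 * 9.109e-31 * (5.5e-09)^2) J, divided by 1.602e-19 J/eV
dE = 0.0263 eV
Total band gap = E_g(bulk) + dE = 1.09 + 0.0263 = 1.1163 eV

1.1163
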